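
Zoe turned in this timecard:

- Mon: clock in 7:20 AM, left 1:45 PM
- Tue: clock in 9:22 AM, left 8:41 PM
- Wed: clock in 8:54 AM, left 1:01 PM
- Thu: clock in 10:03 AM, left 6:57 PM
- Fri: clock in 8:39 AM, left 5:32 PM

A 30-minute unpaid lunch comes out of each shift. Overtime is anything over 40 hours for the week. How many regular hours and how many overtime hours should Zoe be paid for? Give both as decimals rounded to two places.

Regular 37.13 hours, overtime 0.00 hours

Mon: 7:20 AM–1:45 PM = 6 h 25 min; less 30 min break → 5 h 55 min
Tue: 9:22 AM–8:41 PM = 11 h 19 min; less 30 min break → 10 h 49 min
Wed: 8:54 AM–1:01 PM = 4 h 7 min; less 30 min break → 3 h 37 min
Thu: 10:03 AM–6:57 PM = 8 h 54 min; less 30 min break → 8 h 24 min
Fri: 8:39 AM–5:32 PM = 8 h 53 min; less 30 min break → 8 h 23 min
Total worked: 37 h 8 min = 37.13 h.
Threshold 40 h → overtime 0 h 0 min, regular 37 h 8 min.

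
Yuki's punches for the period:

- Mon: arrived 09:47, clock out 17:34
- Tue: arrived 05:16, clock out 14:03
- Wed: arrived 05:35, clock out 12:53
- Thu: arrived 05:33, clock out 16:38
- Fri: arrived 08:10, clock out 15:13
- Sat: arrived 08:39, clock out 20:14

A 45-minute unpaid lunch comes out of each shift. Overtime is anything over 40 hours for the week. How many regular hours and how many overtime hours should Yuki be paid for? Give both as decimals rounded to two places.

Regular 40.00 hours, overtime 9.08 hours

Mon: 09:47–17:34 = 7 h 47 min; less 45 min break → 7 h 2 min
Tue: 05:16–14:03 = 8 h 47 min; less 45 min break → 8 h 2 min
Wed: 05:35–12:53 = 7 h 18 min; less 45 min break → 6 h 33 min
Thu: 05:33–16:38 = 11 h 5 min; less 45 min break → 10 h 20 min
Fri: 08:10–15:13 = 7 h 3 min; less 45 min break → 6 h 18 min
Sat: 08:39–20:14 = 11 h 35 min; less 45 min break → 10 h 50 min
Total worked: 49 h 5 min = 49.08 h.
Threshold 40 h → overtime 9 h 5 min, regular 40 h 0 min.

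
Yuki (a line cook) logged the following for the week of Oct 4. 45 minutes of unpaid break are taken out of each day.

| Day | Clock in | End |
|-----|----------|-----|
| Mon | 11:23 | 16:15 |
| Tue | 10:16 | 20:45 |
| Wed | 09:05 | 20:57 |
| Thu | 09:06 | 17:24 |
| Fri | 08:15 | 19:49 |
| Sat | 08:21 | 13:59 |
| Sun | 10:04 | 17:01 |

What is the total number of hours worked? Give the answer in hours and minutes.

54 h 25 min

Mon: 11:23–16:15 = 4 h 52 min; less 45 min break → 4 h 7 min
Tue: 10:16–20:45 = 10 h 29 min; less 45 min break → 9 h 44 min
Wed: 09:05–20:57 = 11 h 52 min; less 45 min break → 11 h 7 min
Thu: 09:06–17:24 = 8 h 18 min; less 45 min break → 7 h 33 min
Fri: 08:15–19:49 = 11 h 34 min; less 45 min break → 10 h 49 min
Sat: 08:21–13:59 = 5 h 38 min; less 45 min break → 4 h 53 min
Sun: 10:04–17:01 = 6 h 57 min; less 45 min break → 6 h 12 min
Total: 4 h 7 min + 9 h 44 min + 11 h 7 min + 7 h 33 min + 10 h 49 min + 4 h 53 min + 6 h 12 min = 54 h 25 min.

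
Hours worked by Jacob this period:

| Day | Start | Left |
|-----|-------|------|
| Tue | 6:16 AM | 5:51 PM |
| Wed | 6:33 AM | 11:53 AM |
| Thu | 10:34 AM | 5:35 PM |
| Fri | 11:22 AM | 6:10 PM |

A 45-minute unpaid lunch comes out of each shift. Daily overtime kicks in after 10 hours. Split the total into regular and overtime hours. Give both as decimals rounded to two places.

Regular 26.90 hours, overtime 0.83 hours

Tue: 6:16 AM–5:51 PM = 11 h 35 min; less 45 min break → 10 h 50 min
Wed: 6:33 AM–11:53 AM = 5 h 20 min; less 45 min break → 4 h 35 min
Thu: 10:34 AM–5:35 PM = 7 h 1 min; less 45 min break → 6 h 16 min
Fri: 11:22 AM–6:10 PM = 6 h 48 min; less 45 min break → 6 h 3 min
Tue reg 10 h 0 min / OT 0 h 50 min; Wed reg 4 h 35 min / OT 0 h 0 min; Thu reg 6 h 16 min / OT 0 h 0 min; Fri reg 6 h 3 min / OT 0 h 0 min.
Totals: regular 26 h 54 min, overtime 0 h 50 min.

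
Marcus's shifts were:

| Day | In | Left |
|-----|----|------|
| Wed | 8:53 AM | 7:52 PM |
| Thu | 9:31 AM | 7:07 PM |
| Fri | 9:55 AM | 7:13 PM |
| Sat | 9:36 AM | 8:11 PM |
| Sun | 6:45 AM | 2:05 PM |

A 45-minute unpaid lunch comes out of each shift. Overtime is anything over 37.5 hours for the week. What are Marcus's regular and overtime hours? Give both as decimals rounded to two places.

Regular 37.50 hours, overtime 6.55 hours

Wed: 8:53 AM–7:52 PM = 10 h 59 min; less 45 min break → 10 h 14 min
Thu: 9:31 AM–7:07 PM = 9 h 36 min; less 45 min break → 8 h 51 min
Fri: 9:55 AM–7:13 PM = 9 h 18 min; less 45 min break → 8 h 33 min
Sat: 9:36 AM–8:11 PM = 10 h 35 min; less 45 min break → 9 h 50 min
Sun: 6:45 AM–2:05 PM = 7 h 20 min; less 45 min break → 6 h 35 min
Total worked: 44 h 3 min = 44.05 h.
Threshold 37.5 h → overtime 6 h 33 min, regular 37 h 30 min.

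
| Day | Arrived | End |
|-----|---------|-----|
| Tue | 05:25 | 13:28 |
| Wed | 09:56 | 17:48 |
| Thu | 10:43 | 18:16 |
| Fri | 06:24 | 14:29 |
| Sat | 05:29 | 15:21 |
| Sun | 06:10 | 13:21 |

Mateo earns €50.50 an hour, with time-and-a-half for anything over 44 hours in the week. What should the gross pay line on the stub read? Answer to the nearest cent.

Tue: 05:25–13:28 = 8 h 3 min
Wed: 09:56–17:48 = 7 h 52 min
Thu: 10:43–18:16 = 7 h 33 min
Fri: 06:24–14:29 = 8 h 5 min
Sat: 05:29–15:21 = 9 h 52 min
Sun: 06:10–13:21 = 7 h 11 min
Total worked: 48 h 36 min = 2916 min.
Regular 44 h 0 min = 2640 min at €50.50/h; overtime 4 h 36 min = 276 min at €75.75/h.
Pay = (2640 × €50.50 + 276 × €75.75) ÷ 60 = €2570.45.

€2570.45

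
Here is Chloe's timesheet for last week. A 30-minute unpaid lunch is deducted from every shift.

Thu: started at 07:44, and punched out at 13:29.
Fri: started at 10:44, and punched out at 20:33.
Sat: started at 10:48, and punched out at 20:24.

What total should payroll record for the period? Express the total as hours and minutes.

Thu: 07:44–13:29 = 5 h 45 min; less 30 min break → 5 h 15 min
Fri: 10:44–20:33 = 9 h 49 min; less 30 min break → 9 h 19 min
Sat: 10:48–20:24 = 9 h 36 min; less 30 min break → 9 h 6 min
Total: 5 h 15 min + 9 h 19 min + 9 h 6 min = 23 h 40 min.

23 h 40 min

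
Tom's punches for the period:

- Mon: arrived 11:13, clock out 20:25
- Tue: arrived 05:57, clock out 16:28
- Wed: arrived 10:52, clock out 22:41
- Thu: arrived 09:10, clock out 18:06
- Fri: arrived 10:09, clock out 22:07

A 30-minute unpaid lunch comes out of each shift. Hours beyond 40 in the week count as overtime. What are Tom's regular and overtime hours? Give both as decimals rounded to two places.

Regular 40.00 hours, overtime 9.93 hours

Mon: 11:13–20:25 = 9 h 12 min; less 30 min break → 8 h 42 min
Tue: 05:57–16:28 = 10 h 31 min; less 30 min break → 10 h 1 min
Wed: 10:52–22:41 = 11 h 49 min; less 30 min break → 11 h 19 min
Thu: 09:10–18:06 = 8 h 56 min; less 30 min break → 8 h 26 min
Fri: 10:09–22:07 = 11 h 58 min; less 30 min break → 11 h 28 min
Total worked: 49 h 56 min = 49.93 h.
Threshold 40 h → overtime 9 h 56 min, regular 40 h 0 min.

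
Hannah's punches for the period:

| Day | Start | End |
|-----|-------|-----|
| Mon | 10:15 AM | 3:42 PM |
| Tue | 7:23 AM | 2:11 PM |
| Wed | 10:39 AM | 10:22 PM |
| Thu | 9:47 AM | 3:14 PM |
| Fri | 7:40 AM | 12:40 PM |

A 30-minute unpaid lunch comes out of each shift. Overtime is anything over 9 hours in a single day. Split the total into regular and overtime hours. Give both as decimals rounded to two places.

Mon: 10:15 AM–3:42 PM = 5 h 27 min; less 30 min break → 4 h 57 min
Tue: 7:23 AM–2:11 PM = 6 h 48 min; less 30 min break → 6 h 18 min
Wed: 10:39 AM–10:22 PM = 11 h 43 min; less 30 min break → 11 h 13 min
Thu: 9:47 AM–3:14 PM = 5 h 27 min; less 30 min break → 4 h 57 min
Fri: 7:40 AM–12:40 PM = 5 h 0 min; less 30 min break → 4 h 30 min
Mon reg 4 h 57 min / OT 0 h 0 min; Tue reg 6 h 18 min / OT 0 h 0 min; Wed reg 9 h 0 min / OT 2 h 13 min; Thu reg 4 h 57 min / OT 0 h 0 min; Fri reg 4 h 30 min / OT 0 h 0 min.
Totals: regular 29 h 42 min, overtime 2 h 13 min.

Regular 29.70 hours, overtime 2.22 hours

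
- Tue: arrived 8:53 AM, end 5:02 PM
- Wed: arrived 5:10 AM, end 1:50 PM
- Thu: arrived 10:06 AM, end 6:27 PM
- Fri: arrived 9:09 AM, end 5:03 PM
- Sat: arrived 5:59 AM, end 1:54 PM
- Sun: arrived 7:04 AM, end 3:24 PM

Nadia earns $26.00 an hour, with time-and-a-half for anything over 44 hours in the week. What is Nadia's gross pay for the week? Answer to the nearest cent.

$1351.35

Tue: 8:53 AM–5:02 PM = 8 h 9 min
Wed: 5:10 AM–1:50 PM = 8 h 40 min
Thu: 10:06 AM–6:27 PM = 8 h 21 min
Fri: 9:09 AM–5:03 PM = 7 h 54 min
Sat: 5:59 AM–1:54 PM = 7 h 55 min
Sun: 7:04 AM–3:24 PM = 8 h 20 min
Total worked: 49 h 19 min = 2959 min.
Regular 44 h 0 min = 2640 min at $26.00/h; overtime 5 h 19 min = 319 min at $39.00/h.
Pay = (2640 × $26.00 + 319 × $39.00) ÷ 60 = $1351.35.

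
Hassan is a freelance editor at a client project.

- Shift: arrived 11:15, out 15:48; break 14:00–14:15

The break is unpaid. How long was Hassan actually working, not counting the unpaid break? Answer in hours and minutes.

Shift: 11:15–15:48 = 4 h 33 min; less 15 min break → 4 h 18 min

4 h 18 min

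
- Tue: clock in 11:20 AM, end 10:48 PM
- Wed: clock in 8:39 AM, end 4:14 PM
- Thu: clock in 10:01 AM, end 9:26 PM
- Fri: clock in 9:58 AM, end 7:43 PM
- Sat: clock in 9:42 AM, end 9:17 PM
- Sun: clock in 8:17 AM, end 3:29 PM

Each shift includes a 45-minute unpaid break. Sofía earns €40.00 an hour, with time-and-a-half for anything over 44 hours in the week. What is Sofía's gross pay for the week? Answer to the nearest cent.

Tue: 11:20 AM–10:48 PM = 11 h 28 min; less 45 min break → 10 h 43 min
Wed: 8:39 AM–4:14 PM = 7 h 35 min; less 45 min break → 6 h 50 min
Thu: 10:01 AM–9:26 PM = 11 h 25 min; less 45 min break → 10 h 40 min
Fri: 9:58 AM–7:43 PM = 9 h 45 min; less 45 min break → 9 h 0 min
Sat: 9:42 AM–9:17 PM = 11 h 35 min; less 45 min break → 10 h 50 min
Sun: 8:17 AM–3:29 PM = 7 h 12 min; less 45 min break → 6 h 27 min
Total worked: 54 h 30 min = 3270 min.
Regular 44 h 0 min = 2640 min at €40.00/h; overtime 10 h 30 min = 630 min at €60.00/h.
Pay = (2640 × €40.00 + 630 × €60.00) ÷ 60 = €2390.00.

€2390.00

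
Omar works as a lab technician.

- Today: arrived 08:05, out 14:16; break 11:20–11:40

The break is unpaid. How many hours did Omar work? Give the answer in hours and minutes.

5 h 51 min

Today: 08:05–14:16 = 6 h 11 min; less 20 min break → 5 h 51 min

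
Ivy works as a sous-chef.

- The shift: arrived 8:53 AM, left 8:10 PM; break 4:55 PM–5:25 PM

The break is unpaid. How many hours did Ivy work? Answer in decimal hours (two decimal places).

10.78 hours

The shift: 8:53 AM–8:10 PM = 11 h 17 min; less 30 min break → 10 h 47 min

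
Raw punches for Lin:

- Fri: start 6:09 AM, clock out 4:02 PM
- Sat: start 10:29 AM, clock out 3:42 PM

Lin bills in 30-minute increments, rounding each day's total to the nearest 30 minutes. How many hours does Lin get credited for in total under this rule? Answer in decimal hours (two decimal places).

Fri: 6:09 AM–4:02 PM = 9 h 53 min → rounds to 10 h 0 min
Sat: 10:29 AM–3:42 PM = 5 h 13 min → rounds to 5 h 0 min
Total credited: 15 h 0 min.

15.00 hours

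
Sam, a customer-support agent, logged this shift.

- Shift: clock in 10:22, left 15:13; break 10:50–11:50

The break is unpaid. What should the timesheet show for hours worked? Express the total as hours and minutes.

3 h 51 min

Shift: 10:22–15:13 = 4 h 51 min; less 60 min break → 3 h 51 min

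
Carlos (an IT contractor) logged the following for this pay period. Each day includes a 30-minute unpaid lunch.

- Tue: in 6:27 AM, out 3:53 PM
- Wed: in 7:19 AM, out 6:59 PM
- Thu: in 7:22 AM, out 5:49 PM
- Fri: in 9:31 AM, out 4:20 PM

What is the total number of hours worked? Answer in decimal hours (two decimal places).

36.37 hours

Tue: 6:27 AM–3:53 PM = 9 h 26 min; less 30 min break → 8 h 56 min
Wed: 7:19 AM–6:59 PM = 11 h 40 min; less 30 min break → 11 h 10 min
Thu: 7:22 AM–5:49 PM = 10 h 27 min; less 30 min break → 9 h 57 min
Fri: 9:31 AM–4:20 PM = 6 h 49 min; less 30 min break → 6 h 19 min
Total: 8 h 56 min + 11 h 10 min + 9 h 57 min + 6 h 19 min = 36 h 22 min.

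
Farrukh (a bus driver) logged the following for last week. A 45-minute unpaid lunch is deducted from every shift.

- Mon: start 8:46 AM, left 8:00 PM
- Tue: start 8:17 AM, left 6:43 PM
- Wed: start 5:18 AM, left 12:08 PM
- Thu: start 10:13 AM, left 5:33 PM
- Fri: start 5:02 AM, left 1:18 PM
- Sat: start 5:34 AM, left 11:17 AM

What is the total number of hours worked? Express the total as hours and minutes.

Mon: 8:46 AM–8:00 PM = 11 h 14 min; less 45 min break → 10 h 29 min
Tue: 8:17 AM–6:43 PM = 10 h 26 min; less 45 min break → 9 h 41 min
Wed: 5:18 AM–12:08 PM = 6 h 50 min; less 45 min break → 6 h 5 min
Thu: 10:13 AM–5:33 PM = 7 h 20 min; less 45 min break → 6 h 35 min
Fri: 5:02 AM–1:18 PM = 8 h 16 min; less 45 min break → 7 h 31 min
Sat: 5:34 AM–11:17 AM = 5 h 43 min; less 45 min break → 4 h 58 min
Total: 10 h 29 min + 9 h 41 min + 6 h 5 min + 6 h 35 min + 7 h 31 min + 4 h 58 min = 45 h 19 min.

45 h 19 min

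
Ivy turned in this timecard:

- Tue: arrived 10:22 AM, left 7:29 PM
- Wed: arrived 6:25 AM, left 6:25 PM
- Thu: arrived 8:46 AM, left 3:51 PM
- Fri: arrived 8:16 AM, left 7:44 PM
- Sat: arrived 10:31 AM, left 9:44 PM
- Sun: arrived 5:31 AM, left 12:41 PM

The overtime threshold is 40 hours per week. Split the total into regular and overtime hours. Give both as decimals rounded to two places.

Regular 40.00 hours, overtime 18.05 hours

Tue: 10:22 AM–7:29 PM = 9 h 7 min
Wed: 6:25 AM–6:25 PM = 12 h 0 min
Thu: 8:46 AM–3:51 PM = 7 h 5 min
Fri: 8:16 AM–7:44 PM = 11 h 28 min
Sat: 10:31 AM–9:44 PM = 11 h 13 min
Sun: 5:31 AM–12:41 PM = 7 h 10 min
Total worked: 58 h 3 min = 58.05 h.
Threshold 40 h → overtime 18 h 3 min, regular 40 h 0 min.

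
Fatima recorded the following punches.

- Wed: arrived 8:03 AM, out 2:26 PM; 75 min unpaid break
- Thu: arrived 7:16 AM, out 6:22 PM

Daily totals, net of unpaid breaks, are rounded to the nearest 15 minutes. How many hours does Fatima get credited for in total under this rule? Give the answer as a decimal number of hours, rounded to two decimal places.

Wed: 8:03 AM–2:26 PM = 6 h 23 min − 75 min = 5 h 8 min → rounds to 5 h 15 min
Thu: 7:16 AM–6:22 PM = 11 h 6 min → rounds to 11 h 0 min
Total credited: 16 h 15 min.

16.25 hours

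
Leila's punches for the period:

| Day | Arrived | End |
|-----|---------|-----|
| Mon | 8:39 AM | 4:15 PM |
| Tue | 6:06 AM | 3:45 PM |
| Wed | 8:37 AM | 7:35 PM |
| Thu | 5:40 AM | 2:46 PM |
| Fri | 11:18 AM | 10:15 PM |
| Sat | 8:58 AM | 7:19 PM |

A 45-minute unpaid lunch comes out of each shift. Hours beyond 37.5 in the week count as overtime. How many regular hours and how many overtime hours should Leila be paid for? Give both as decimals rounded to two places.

Regular 37.50 hours, overtime 16.62 hours

Mon: 8:39 AM–4:15 PM = 7 h 36 min; less 45 min break → 6 h 51 min
Tue: 6:06 AM–3:45 PM = 9 h 39 min; less 45 min break → 8 h 54 min
Wed: 8:37 AM–7:35 PM = 10 h 58 min; less 45 min break → 10 h 13 min
Thu: 5:40 AM–2:46 PM = 9 h 6 min; less 45 min break → 8 h 21 min
Fri: 11:18 AM–10:15 PM = 10 h 57 min; less 45 min break → 10 h 12 min
Sat: 8:58 AM–7:19 PM = 10 h 21 min; less 45 min break → 9 h 36 min
Total worked: 54 h 7 min = 54.12 h.
Threshold 37.5 h → overtime 16 h 37 min, regular 37 h 30 min.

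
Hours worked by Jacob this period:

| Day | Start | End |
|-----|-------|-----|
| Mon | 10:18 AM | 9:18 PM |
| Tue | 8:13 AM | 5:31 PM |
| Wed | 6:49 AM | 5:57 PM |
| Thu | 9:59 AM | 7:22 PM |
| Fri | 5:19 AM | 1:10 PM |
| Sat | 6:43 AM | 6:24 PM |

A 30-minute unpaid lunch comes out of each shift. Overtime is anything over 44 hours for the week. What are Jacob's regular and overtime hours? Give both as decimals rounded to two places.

Mon: 10:18 AM–9:18 PM = 11 h 0 min; less 30 min break → 10 h 30 min
Tue: 8:13 AM–5:31 PM = 9 h 18 min; less 30 min break → 8 h 48 min
Wed: 6:49 AM–5:57 PM = 11 h 8 min; less 30 min break → 10 h 38 min
Thu: 9:59 AM–7:22 PM = 9 h 23 min; less 30 min break → 8 h 53 min
Fri: 5:19 AM–1:10 PM = 7 h 51 min; less 30 min break → 7 h 21 min
Sat: 6:43 AM–6:24 PM = 11 h 41 min; less 30 min break → 11 h 11 min
Total worked: 57 h 21 min = 57.35 h.
Threshold 44 h → overtime 13 h 21 min, regular 44 h 0 min.

Regular 44.00 hours, overtime 13.35 hours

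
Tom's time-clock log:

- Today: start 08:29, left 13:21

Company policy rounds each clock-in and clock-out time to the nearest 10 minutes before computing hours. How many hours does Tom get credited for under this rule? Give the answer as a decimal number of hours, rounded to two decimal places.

4.83 hours

Today: in 08:29→08:30, out 13:21→13:20; 4 h 50 min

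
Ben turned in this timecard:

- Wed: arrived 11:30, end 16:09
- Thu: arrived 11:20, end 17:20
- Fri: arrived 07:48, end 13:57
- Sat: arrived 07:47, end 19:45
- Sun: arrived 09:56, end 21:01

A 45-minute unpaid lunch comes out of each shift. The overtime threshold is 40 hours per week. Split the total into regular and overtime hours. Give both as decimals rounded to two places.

Regular 36.10 hours, overtime 0.00 hours

Wed: 11:30–16:09 = 4 h 39 min; less 45 min break → 3 h 54 min
Thu: 11:20–17:20 = 6 h 0 min; less 45 min break → 5 h 15 min
Fri: 07:48–13:57 = 6 h 9 min; less 45 min break → 5 h 24 min
Sat: 07:47–19:45 = 11 h 58 min; less 45 min break → 11 h 13 min
Sun: 09:56–21:01 = 11 h 5 min; less 45 min break → 10 h 20 min
Total worked: 36 h 6 min = 36.10 h.
Threshold 40 h → overtime 0 h 0 min, regular 36 h 6 min.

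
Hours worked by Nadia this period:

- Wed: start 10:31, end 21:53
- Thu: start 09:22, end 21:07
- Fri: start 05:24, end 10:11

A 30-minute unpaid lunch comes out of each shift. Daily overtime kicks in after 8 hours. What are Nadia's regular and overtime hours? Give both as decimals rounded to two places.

Wed: 10:31–21:53 = 11 h 22 min; less 30 min break → 10 h 52 min
Thu: 09:22–21:07 = 11 h 45 min; less 30 min break → 11 h 15 min
Fri: 05:24–10:11 = 4 h 47 min; less 30 min break → 4 h 17 min
Wed reg 8 h 0 min / OT 2 h 52 min; Thu reg 8 h 0 min / OT 3 h 15 min; Fri reg 4 h 17 min / OT 0 h 0 min.
Totals: regular 20 h 17 min, overtime 6 h 7 min.

Regular 20.28 hours, overtime 6.12 hours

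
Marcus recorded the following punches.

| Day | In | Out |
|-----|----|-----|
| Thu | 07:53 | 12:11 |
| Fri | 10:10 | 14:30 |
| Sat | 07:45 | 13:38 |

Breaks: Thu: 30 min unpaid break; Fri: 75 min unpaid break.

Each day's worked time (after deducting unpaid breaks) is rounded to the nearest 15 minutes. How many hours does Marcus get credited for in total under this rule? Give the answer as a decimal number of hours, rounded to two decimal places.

Thu: 07:53–12:11 = 4 h 18 min − 30 min = 3 h 48 min → rounds to 3 h 45 min
Fri: 10:10–14:30 = 4 h 20 min − 75 min = 3 h 5 min → rounds to 3 h 0 min
Sat: 07:45–13:38 = 5 h 53 min → rounds to 6 h 0 min
Total credited: 12 h 45 min.

12.75 hours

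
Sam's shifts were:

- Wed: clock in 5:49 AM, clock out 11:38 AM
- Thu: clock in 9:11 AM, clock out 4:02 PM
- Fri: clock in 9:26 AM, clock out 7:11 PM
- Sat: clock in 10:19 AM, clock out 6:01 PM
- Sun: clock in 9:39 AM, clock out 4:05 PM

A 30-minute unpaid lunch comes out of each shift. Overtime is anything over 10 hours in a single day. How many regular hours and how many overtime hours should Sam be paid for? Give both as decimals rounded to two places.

Regular 34.05 hours, overtime 0.00 hours

Wed: 5:49 AM–11:38 AM = 5 h 49 min; less 30 min break → 5 h 19 min
Thu: 9:11 AM–4:02 PM = 6 h 51 min; less 30 min break → 6 h 21 min
Fri: 9:26 AM–7:11 PM = 9 h 45 min; less 30 min break → 9 h 15 min
Sat: 10:19 AM–6:01 PM = 7 h 42 min; less 30 min break → 7 h 12 min
Sun: 9:39 AM–4:05 PM = 6 h 26 min; less 30 min break → 5 h 56 min
Wed reg 5 h 19 min / OT 0 h 0 min; Thu reg 6 h 21 min / OT 0 h 0 min; Fri reg 9 h 15 min / OT 0 h 0 min; Sat reg 7 h 12 min / OT 0 h 0 min; Sun reg 5 h 56 min / OT 0 h 0 min.
Totals: regular 34 h 3 min, overtime 0 h 0 min.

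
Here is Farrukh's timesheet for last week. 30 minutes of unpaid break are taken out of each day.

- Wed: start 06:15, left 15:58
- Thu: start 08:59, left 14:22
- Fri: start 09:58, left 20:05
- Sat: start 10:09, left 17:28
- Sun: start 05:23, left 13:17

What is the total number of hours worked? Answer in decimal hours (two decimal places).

37.93 hours

Wed: 06:15–15:58 = 9 h 43 min; less 30 min break → 9 h 13 min
Thu: 08:59–14:22 = 5 h 23 min; less 30 min break → 4 h 53 min
Fri: 09:58–20:05 = 10 h 7 min; less 30 min break → 9 h 37 min
Sat: 10:09–17:28 = 7 h 19 min; less 30 min break → 6 h 49 min
Sun: 05:23–13:17 = 7 h 54 min; less 30 min break → 7 h 24 min
Total: 9 h 13 min + 4 h 53 min + 9 h 37 min + 6 h 49 min + 7 h 24 min = 37 h 56 min.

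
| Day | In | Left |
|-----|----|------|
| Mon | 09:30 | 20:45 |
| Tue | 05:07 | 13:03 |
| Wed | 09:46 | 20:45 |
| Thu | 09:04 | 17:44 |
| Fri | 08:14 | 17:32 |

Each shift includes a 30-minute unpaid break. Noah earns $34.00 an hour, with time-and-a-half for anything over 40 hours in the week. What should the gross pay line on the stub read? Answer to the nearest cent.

Mon: 09:30–20:45 = 11 h 15 min; less 30 min break → 10 h 45 min
Tue: 05:07–13:03 = 7 h 56 min; less 30 min break → 7 h 26 min
Wed: 09:46–20:45 = 10 h 59 min; less 30 min break → 10 h 29 min
Thu: 09:04–17:44 = 8 h 40 min; less 30 min break → 8 h 10 min
Fri: 08:14–17:32 = 9 h 18 min; less 30 min break → 8 h 48 min
Total worked: 45 h 38 min = 2738 min.
Regular 40 h 0 min = 2400 min at $34.00/h; overtime 5 h 38 min = 338 min at $51.00/h.
Pay = (2400 × $34.00 + 338 × $51.00) ÷ 60 = $1647.30.

$1647.30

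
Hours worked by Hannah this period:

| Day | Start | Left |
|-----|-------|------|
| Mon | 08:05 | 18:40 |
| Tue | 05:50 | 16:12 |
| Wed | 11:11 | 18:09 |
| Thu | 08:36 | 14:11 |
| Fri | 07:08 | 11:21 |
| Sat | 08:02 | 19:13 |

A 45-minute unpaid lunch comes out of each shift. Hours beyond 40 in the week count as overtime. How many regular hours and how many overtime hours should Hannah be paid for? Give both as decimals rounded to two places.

Regular 40.00 hours, overtime 4.40 hours

Mon: 08:05–18:40 = 10 h 35 min; less 45 min break → 9 h 50 min
Tue: 05:50–16:12 = 10 h 22 min; less 45 min break → 9 h 37 min
Wed: 11:11–18:09 = 6 h 58 min; less 45 min break → 6 h 13 min
Thu: 08:36–14:11 = 5 h 35 min; less 45 min break → 4 h 50 min
Fri: 07:08–11:21 = 4 h 13 min; less 45 min break → 3 h 28 min
Sat: 08:02–19:13 = 11 h 11 min; less 45 min break → 10 h 26 min
Total worked: 44 h 24 min = 44.40 h.
Threshold 40 h → overtime 4 h 24 min, regular 40 h 0 min.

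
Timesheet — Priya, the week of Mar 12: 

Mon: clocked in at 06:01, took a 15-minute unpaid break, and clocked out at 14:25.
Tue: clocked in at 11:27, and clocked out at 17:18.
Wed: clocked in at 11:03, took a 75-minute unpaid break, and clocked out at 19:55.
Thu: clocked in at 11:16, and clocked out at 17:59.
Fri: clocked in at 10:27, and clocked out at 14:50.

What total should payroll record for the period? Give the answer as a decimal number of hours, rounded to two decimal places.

32.72 hours

Mon: 06:01–14:25 = 8 h 24 min; less 15 min break → 8 h 9 min
Tue: 11:27–17:18 = 5 h 51 min
Wed: 11:03–19:55 = 8 h 52 min; less 75 min break → 7 h 37 min
Thu: 11:16–17:59 = 6 h 43 min
Fri: 10:27–14:50 = 4 h 23 min
Total: 8 h 9 min + 5 h 51 min + 7 h 37 min + 6 h 43 min + 4 h 23 min = 32 h 43 min.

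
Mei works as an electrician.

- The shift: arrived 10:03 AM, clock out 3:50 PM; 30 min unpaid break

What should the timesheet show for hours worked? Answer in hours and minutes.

5 h 17 min

The shift: 10:03 AM–3:50 PM = 5 h 47 min; less 30 min break → 5 h 17 min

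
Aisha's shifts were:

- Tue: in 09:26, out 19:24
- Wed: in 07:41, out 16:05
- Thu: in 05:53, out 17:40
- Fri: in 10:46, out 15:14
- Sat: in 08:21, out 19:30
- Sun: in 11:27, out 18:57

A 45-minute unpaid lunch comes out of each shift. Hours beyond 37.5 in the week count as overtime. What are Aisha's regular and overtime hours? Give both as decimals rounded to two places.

Regular 37.50 hours, overtime 11.27 hours

Tue: 09:26–19:24 = 9 h 58 min; less 45 min break → 9 h 13 min
Wed: 07:41–16:05 = 8 h 24 min; less 45 min break → 7 h 39 min
Thu: 05:53–17:40 = 11 h 47 min; less 45 min break → 11 h 2 min
Fri: 10:46–15:14 = 4 h 28 min; less 45 min break → 3 h 43 min
Sat: 08:21–19:30 = 11 h 9 min; less 45 min break → 10 h 24 min
Sun: 11:27–18:57 = 7 h 30 min; less 45 min break → 6 h 45 min
Total worked: 48 h 46 min = 48.77 h.
Threshold 37.5 h → overtime 11 h 16 min, regular 37 h 30 min.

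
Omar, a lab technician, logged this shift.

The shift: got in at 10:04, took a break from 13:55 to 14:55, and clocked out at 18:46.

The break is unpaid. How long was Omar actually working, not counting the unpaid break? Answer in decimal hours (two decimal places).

The shift: 10:04–18:46 = 8 h 42 min; less 60 min break → 7 h 42 min

7.70 hours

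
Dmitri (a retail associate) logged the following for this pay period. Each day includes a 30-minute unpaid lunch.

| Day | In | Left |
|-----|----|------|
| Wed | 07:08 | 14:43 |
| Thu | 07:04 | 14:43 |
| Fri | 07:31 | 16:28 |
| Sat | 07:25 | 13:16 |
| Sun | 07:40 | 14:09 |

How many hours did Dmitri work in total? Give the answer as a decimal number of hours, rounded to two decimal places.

34.02 hours

Wed: 07:08–14:43 = 7 h 35 min; less 30 min break → 7 h 5 min
Thu: 07:04–14:43 = 7 h 39 min; less 30 min break → 7 h 9 min
Fri: 07:31–16:28 = 8 h 57 min; less 30 min break → 8 h 27 min
Sat: 07:25–13:16 = 5 h 51 min; less 30 min break → 5 h 21 min
Sun: 07:40–14:09 = 6 h 29 min; less 30 min break → 5 h 59 min
Total: 7 h 5 min + 7 h 9 min + 8 h 27 min + 5 h 21 min + 5 h 59 min = 34 h 1 min.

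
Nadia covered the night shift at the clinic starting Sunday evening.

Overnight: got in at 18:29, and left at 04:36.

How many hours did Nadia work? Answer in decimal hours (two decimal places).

Overnight: 18:29 → midnight = 5 h 31 min; midnight → 04:36 = 4 h 36 min; span 10 h 7 min

10.12 hours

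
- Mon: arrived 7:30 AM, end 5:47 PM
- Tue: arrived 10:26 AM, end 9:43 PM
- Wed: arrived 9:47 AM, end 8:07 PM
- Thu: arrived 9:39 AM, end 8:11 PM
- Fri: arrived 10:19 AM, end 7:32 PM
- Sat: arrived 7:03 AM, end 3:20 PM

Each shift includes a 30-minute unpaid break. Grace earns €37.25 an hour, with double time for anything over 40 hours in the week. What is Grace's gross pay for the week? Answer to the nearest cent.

€2751.53

Mon: 7:30 AM–5:47 PM = 10 h 17 min; less 30 min break → 9 h 47 min
Tue: 10:26 AM–9:43 PM = 11 h 17 min; less 30 min break → 10 h 47 min
Wed: 9:47 AM–8:07 PM = 10 h 20 min; less 30 min break → 9 h 50 min
Thu: 9:39 AM–8:11 PM = 10 h 32 min; less 30 min break → 10 h 2 min
Fri: 10:19 AM–7:32 PM = 9 h 13 min; less 30 min break → 8 h 43 min
Sat: 7:03 AM–3:20 PM = 8 h 17 min; less 30 min break → 7 h 47 min
Total worked: 56 h 56 min = 3416 min.
Regular 40 h 0 min = 2400 min at €37.25/h; overtime 16 h 56 min = 1016 min at €74.50/h.
Pay = (2400 × €37.25 + 1016 × €74.50) ÷ 60 = €2751.53.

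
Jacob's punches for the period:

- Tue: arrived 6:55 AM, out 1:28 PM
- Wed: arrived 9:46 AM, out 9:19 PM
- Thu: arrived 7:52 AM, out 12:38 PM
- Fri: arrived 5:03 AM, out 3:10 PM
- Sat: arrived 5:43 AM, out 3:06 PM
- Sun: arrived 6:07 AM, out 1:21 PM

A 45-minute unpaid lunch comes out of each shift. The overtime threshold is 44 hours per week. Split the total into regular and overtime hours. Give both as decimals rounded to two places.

Tue: 6:55 AM–1:28 PM = 6 h 33 min; less 45 min break → 5 h 48 min
Wed: 9:46 AM–9:19 PM = 11 h 33 min; less 45 min break → 10 h 48 min
Thu: 7:52 AM–12:38 PM = 4 h 46 min; less 45 min break → 4 h 1 min
Fri: 5:03 AM–3:10 PM = 10 h 7 min; less 45 min break → 9 h 22 min
Sat: 5:43 AM–3:06 PM = 9 h 23 min; less 45 min break → 8 h 38 min
Sun: 6:07 AM–1:21 PM = 7 h 14 min; less 45 min break → 6 h 29 min
Total worked: 45 h 6 min = 45.10 h.
Threshold 44 h → overtime 1 h 6 min, regular 44 h 0 min.

Regular 44.00 hours, overtime 1.10 hours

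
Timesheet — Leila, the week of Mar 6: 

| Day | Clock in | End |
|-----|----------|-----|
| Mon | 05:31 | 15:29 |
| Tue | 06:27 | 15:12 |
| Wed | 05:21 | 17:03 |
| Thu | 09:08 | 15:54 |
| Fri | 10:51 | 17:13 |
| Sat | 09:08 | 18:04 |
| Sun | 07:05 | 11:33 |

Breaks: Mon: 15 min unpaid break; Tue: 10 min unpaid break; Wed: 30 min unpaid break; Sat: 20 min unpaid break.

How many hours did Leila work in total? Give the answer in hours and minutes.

Mon: 05:31–15:29 = 9 h 58 min; less 15 min break → 9 h 43 min
Tue: 06:27–15:12 = 8 h 45 min; less 10 min break → 8 h 35 min
Wed: 05:21–17:03 = 11 h 42 min; less 30 min break → 11 h 12 min
Thu: 09:08–15:54 = 6 h 46 min
Fri: 10:51–17:13 = 6 h 22 min
Sat: 09:08–18:04 = 8 h 56 min; less 20 min break → 8 h 36 min
Sun: 07:05–11:33 = 4 h 28 min
Total: 9 h 43 min + 8 h 35 min + 11 h 12 min + 6 h 46 min + 6 h 22 min + 8 h 36 min + 4 h 28 min = 55 h 42 min.

55 h 42 min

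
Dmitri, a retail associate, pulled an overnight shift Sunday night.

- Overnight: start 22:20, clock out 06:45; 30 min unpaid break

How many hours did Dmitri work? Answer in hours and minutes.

Overnight: 22:20 → midnight = 1 h 40 min; midnight → 06:45 = 6 h 45 min; span 8 h 25 min; less 30 min break → 7 h 55 min

7 h 55 min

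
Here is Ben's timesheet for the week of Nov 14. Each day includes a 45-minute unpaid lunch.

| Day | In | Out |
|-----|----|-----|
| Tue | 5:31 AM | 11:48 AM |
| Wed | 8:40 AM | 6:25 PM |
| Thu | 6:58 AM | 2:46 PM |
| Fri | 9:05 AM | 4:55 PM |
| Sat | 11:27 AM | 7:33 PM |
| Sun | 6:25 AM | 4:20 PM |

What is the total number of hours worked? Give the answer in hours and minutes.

Tue: 5:31 AM–11:48 AM = 6 h 17 min; less 45 min break → 5 h 32 min
Wed: 8:40 AM–6:25 PM = 9 h 45 min; less 45 min break → 9 h 0 min
Thu: 6:58 AM–2:46 PM = 7 h 48 min; less 45 min break → 7 h 3 min
Fri: 9:05 AM–4:55 PM = 7 h 50 min; less 45 min break → 7 h 5 min
Sat: 11:27 AM–7:33 PM = 8 h 6 min; less 45 min break → 7 h 21 min
Sun: 6:25 AM–4:20 PM = 9 h 55 min; less 45 min break → 9 h 10 min
Total: 5 h 32 min + 9 h 0 min + 7 h 3 min + 7 h 5 min + 7 h 21 min + 9 h 10 min = 45 h 11 min.

45 h 11 min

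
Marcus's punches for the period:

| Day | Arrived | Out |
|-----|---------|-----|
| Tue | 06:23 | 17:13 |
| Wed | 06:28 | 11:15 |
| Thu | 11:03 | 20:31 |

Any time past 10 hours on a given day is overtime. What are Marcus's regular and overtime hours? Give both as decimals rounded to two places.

Tue: 06:23–17:13 = 10 h 50 min
Wed: 06:28–11:15 = 4 h 47 min
Thu: 11:03–20:31 = 9 h 28 min
Tue reg 10 h 0 min / OT 0 h 50 min; Wed reg 4 h 47 min / OT 0 h 0 min; Thu reg 9 h 28 min / OT 0 h 0 min.
Totals: regular 24 h 15 min, overtime 0 h 50 min.

Regular 24.25 hours, overtime 0.83 hours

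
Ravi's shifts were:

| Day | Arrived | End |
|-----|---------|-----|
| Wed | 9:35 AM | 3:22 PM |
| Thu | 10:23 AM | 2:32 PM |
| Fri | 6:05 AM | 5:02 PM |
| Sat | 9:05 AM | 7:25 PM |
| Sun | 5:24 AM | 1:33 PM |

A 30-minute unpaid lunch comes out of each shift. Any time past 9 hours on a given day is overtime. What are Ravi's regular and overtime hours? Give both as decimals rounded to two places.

Regular 34.58 hours, overtime 2.28 hours

Wed: 9:35 AM–3:22 PM = 5 h 47 min; less 30 min break → 5 h 17 min
Thu: 10:23 AM–2:32 PM = 4 h 9 min; less 30 min break → 3 h 39 min
Fri: 6:05 AM–5:02 PM = 10 h 57 min; less 30 min break → 10 h 27 min
Sat: 9:05 AM–7:25 PM = 10 h 20 min; less 30 min break → 9 h 50 min
Sun: 5:24 AM–1:33 PM = 8 h 9 min; less 30 min break → 7 h 39 min
Wed reg 5 h 17 min / OT 0 h 0 min; Thu reg 3 h 39 min / OT 0 h 0 min; Fri reg 9 h 0 min / OT 1 h 27 min; Sat reg 9 h 0 min / OT 0 h 50 min; Sun reg 7 h 39 min / OT 0 h 0 min.
Totals: regular 34 h 35 min, overtime 2 h 17 min.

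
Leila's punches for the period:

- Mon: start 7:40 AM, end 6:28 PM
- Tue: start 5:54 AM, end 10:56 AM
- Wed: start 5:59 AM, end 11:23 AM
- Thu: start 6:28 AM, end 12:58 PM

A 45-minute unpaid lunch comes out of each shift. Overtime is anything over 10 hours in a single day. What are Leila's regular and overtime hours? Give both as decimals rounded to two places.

Mon: 7:40 AM–6:28 PM = 10 h 48 min; less 45 min break → 10 h 3 min
Tue: 5:54 AM–10:56 AM = 5 h 2 min; less 45 min break → 4 h 17 min
Wed: 5:59 AM–11:23 AM = 5 h 24 min; less 45 min break → 4 h 39 min
Thu: 6:28 AM–12:58 PM = 6 h 30 min; less 45 min break → 5 h 45 min
Mon reg 10 h 0 min / OT 0 h 3 min; Tue reg 4 h 17 min / OT 0 h 0 min; Wed reg 4 h 39 min / OT 0 h 0 min; Thu reg 5 h 45 min / OT 0 h 0 min.
Totals: regular 24 h 41 min, overtime 0 h 3 min.

Regular 24.68 hours, overtime 0.05 hours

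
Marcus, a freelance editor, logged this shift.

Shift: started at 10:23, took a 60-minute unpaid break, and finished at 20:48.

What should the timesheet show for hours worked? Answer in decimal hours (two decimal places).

Shift: 10:23–20:48 = 10 h 25 min; less 60 min break → 9 h 25 min

9.42 hours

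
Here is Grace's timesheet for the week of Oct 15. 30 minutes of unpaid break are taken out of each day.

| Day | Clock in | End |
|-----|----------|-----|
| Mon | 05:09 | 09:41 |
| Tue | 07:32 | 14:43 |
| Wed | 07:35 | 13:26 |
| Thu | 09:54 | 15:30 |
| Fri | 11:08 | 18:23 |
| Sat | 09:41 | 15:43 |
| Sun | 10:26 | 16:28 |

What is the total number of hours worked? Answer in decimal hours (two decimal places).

Mon: 05:09–09:41 = 4 h 32 min; less 30 min break → 4 h 2 min
Tue: 07:32–14:43 = 7 h 11 min; less 30 min break → 6 h 41 min
Wed: 07:35–13:26 = 5 h 51 min; less 30 min break → 5 h 21 min
Thu: 09:54–15:30 = 5 h 36 min; less 30 min break → 5 h 6 min
Fri: 11:08–18:23 = 7 h 15 min; less 30 min break → 6 h 45 min
Sat: 09:41–15:43 = 6 h 2 min; less 30 min break → 5 h 32 min
Sun: 10:26–16:28 = 6 h 2 min; less 30 min break → 5 h 32 min
Total: 4 h 2 min + 6 h 41 min + 5 h 21 min + 5 h 6 min + 6 h 45 min + 5 h 32 min + 5 h 32 min = 38 h 59 min.

38.98 hours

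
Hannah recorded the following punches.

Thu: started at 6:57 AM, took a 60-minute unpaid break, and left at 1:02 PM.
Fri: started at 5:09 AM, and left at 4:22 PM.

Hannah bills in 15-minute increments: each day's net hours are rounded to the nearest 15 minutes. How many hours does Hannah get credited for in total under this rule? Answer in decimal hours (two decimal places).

16.25 hours

Thu: 6:57 AM–1:02 PM = 6 h 5 min − 60 min = 5 h 5 min → rounds to 5 h 0 min
Fri: 5:09 AM–4:22 PM = 11 h 13 min → rounds to 11 h 15 min
Total credited: 16 h 15 min.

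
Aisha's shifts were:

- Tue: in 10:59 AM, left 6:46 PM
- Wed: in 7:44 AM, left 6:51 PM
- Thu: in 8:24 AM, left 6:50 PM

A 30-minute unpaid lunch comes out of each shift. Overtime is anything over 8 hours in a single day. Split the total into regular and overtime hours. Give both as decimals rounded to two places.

Regular 23.28 hours, overtime 4.55 hours

Tue: 10:59 AM–6:46 PM = 7 h 47 min; less 30 min break → 7 h 17 min
Wed: 7:44 AM–6:51 PM = 11 h 7 min; less 30 min break → 10 h 37 min
Thu: 8:24 AM–6:50 PM = 10 h 26 min; less 30 min break → 9 h 56 min
Tue reg 7 h 17 min / OT 0 h 0 min; Wed reg 8 h 0 min / OT 2 h 37 min; Thu reg 8 h 0 min / OT 1 h 56 min.
Totals: regular 23 h 17 min, overtime 4 h 33 min.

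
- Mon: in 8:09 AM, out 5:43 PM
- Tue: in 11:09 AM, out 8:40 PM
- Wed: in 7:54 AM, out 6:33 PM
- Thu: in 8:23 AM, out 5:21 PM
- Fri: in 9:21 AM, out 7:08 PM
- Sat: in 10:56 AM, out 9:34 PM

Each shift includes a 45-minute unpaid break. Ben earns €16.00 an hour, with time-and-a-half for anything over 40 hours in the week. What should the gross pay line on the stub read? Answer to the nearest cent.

€990.80

Mon: 8:09 AM–5:43 PM = 9 h 34 min; less 45 min break → 8 h 49 min
Tue: 11:09 AM–8:40 PM = 9 h 31 min; less 45 min break → 8 h 46 min
Wed: 7:54 AM–6:33 PM = 10 h 39 min; less 45 min break → 9 h 54 min
Thu: 8:23 AM–5:21 PM = 8 h 58 min; less 45 min break → 8 h 13 min
Fri: 9:21 AM–7:08 PM = 9 h 47 min; less 45 min break → 9 h 2 min
Sat: 10:56 AM–9:34 PM = 10 h 38 min; less 45 min break → 9 h 53 min
Total worked: 54 h 37 min = 3277 min.
Regular 40 h 0 min = 2400 min at €16.00/h; overtime 14 h 37 min = 877 min at €24.00/h.
Pay = (2400 × €16.00 + 877 × €24.00) ÷ 60 = €990.80.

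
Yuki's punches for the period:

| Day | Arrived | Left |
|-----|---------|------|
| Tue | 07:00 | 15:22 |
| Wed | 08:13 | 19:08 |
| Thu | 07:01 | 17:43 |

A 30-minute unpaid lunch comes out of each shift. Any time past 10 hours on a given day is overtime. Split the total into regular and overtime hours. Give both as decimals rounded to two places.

Tue: 07:00–15:22 = 8 h 22 min; less 30 min break → 7 h 52 min
Wed: 08:13–19:08 = 10 h 55 min; less 30 min break → 10 h 25 min
Thu: 07:01–17:43 = 10 h 42 min; less 30 min break → 10 h 12 min
Tue reg 7 h 52 min / OT 0 h 0 min; Wed reg 10 h 0 min / OT 0 h 25 min; Thu reg 10 h 0 min / OT 0 h 12 min.
Totals: regular 27 h 52 min, overtime 0 h 37 min.

Regular 27.87 hours, overtime 0.62 hours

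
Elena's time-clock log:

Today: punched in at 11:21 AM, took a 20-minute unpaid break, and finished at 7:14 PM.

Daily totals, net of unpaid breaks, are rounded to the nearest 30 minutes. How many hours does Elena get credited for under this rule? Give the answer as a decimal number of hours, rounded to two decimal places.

Today: 11:21 AM–7:14 PM = 7 h 53 min − 20 min = 7 h 33 min → rounds to 7 h 30 min

7.50 hours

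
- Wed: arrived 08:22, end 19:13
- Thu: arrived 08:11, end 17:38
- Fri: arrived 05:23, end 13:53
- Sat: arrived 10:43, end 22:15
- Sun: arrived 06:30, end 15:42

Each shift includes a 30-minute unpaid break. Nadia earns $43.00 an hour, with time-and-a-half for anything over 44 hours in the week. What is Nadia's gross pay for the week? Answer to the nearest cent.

Wed: 08:22–19:13 = 10 h 51 min; less 30 min break → 10 h 21 min
Thu: 08:11–17:38 = 9 h 27 min; less 30 min break → 8 h 57 min
Fri: 05:23–13:53 = 8 h 30 min; less 30 min break → 8 h 0 min
Sat: 10:43–22:15 = 11 h 32 min; less 30 min break → 11 h 2 min
Sun: 06:30–15:42 = 9 h 12 min; less 30 min break → 8 h 42 min
Total worked: 47 h 2 min = 2822 min.
Regular 44 h 0 min = 2640 min at $43.00/h; overtime 3 h 2 min = 182 min at $64.50/h.
Pay = (2640 × $43.00 + 182 × $64.50) ÷ 60 = $2087.65.

$2087.65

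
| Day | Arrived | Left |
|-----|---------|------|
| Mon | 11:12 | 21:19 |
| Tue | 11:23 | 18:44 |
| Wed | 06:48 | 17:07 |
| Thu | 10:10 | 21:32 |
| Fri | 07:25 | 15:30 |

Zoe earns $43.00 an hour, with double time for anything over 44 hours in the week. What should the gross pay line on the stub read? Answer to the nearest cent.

$2170.07

Mon: 11:12–21:19 = 10 h 7 min
Tue: 11:23–18:44 = 7 h 21 min
Wed: 06:48–17:07 = 10 h 19 min
Thu: 10:10–21:32 = 11 h 22 min
Fri: 07:25–15:30 = 8 h 5 min
Total worked: 47 h 14 min = 2834 min.
Regular 44 h 0 min = 2640 min at $43.00/h; overtime 3 h 14 min = 194 min at $86.00/h.
Pay = (2640 × $43.00 + 194 × $86.00) ÷ 60 = $2170.07.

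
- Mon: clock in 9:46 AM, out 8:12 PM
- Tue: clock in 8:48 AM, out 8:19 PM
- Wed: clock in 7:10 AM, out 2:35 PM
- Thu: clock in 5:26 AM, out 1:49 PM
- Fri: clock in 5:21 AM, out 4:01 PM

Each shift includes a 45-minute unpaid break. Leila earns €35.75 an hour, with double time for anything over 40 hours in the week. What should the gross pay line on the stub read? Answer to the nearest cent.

€1763.67

Mon: 9:46 AM–8:12 PM = 10 h 26 min; less 45 min break → 9 h 41 min
Tue: 8:48 AM–8:19 PM = 11 h 31 min; less 45 min break → 10 h 46 min
Wed: 7:10 AM–2:35 PM = 7 h 25 min; less 45 min break → 6 h 40 min
Thu: 5:26 AM–1:49 PM = 8 h 23 min; less 45 min break → 7 h 38 min
Fri: 5:21 AM–4:01 PM = 10 h 40 min; less 45 min break → 9 h 55 min
Total worked: 44 h 40 min = 2680 min.
Regular 40 h 0 min = 2400 min at €35.75/h; overtime 4 h 40 min = 280 min at €71.50/h.
Pay = (2400 × €35.75 + 280 × €71.50) ÷ 60 = €1763.67.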